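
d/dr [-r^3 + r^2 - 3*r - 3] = -3*r^2 + 2*r - 3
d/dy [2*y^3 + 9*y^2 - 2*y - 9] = 6*y^2 + 18*y - 2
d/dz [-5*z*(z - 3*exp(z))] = 15*z*exp(z) - 10*z + 15*exp(z)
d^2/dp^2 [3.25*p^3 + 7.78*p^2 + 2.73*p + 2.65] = 19.5*p + 15.56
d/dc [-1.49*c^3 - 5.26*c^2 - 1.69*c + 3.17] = -4.47*c^2 - 10.52*c - 1.69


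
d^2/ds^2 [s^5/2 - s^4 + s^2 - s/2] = 10*s^3 - 12*s^2 + 2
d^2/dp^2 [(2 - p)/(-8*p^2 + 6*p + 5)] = 4*((11 - 12*p)*(-8*p^2 + 6*p + 5) - 2*(p - 2)*(8*p - 3)^2)/(-8*p^2 + 6*p + 5)^3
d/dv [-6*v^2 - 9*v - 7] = -12*v - 9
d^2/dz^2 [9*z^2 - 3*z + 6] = 18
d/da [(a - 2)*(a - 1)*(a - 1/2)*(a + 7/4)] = 4*a^3 - 21*a^2/4 - 21*a/4 + 41/8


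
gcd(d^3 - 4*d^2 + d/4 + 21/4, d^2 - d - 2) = d + 1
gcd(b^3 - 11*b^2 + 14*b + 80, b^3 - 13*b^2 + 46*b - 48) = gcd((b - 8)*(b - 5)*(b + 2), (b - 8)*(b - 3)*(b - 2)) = b - 8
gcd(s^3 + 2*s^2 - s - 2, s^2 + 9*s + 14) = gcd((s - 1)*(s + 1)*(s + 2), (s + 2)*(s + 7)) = s + 2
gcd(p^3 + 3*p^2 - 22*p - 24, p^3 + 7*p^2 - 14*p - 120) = p^2 + 2*p - 24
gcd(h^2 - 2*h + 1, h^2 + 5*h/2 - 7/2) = h - 1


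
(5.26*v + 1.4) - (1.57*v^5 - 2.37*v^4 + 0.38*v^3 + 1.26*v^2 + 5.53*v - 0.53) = -1.57*v^5 + 2.37*v^4 - 0.38*v^3 - 1.26*v^2 - 0.27*v + 1.93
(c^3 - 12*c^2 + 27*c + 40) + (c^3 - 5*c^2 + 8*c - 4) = 2*c^3 - 17*c^2 + 35*c + 36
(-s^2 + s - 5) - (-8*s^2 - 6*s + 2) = 7*s^2 + 7*s - 7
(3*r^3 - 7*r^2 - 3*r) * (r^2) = 3*r^5 - 7*r^4 - 3*r^3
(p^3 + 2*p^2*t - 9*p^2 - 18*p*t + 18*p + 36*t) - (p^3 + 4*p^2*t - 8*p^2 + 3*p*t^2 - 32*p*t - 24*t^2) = -2*p^2*t - p^2 - 3*p*t^2 + 14*p*t + 18*p + 24*t^2 + 36*t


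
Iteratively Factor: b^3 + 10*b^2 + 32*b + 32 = (b + 2)*(b^2 + 8*b + 16) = (b + 2)*(b + 4)*(b + 4)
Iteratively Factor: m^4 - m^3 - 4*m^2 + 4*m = (m - 2)*(m^3 + m^2 - 2*m) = m*(m - 2)*(m^2 + m - 2) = m*(m - 2)*(m - 1)*(m + 2)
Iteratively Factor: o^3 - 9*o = (o - 3)*(o^2 + 3*o) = o*(o - 3)*(o + 3)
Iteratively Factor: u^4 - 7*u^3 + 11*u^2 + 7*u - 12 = (u - 1)*(u^3 - 6*u^2 + 5*u + 12) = (u - 4)*(u - 1)*(u^2 - 2*u - 3) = (u - 4)*(u - 3)*(u - 1)*(u + 1)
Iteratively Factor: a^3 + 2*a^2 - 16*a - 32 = (a + 4)*(a^2 - 2*a - 8) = (a + 2)*(a + 4)*(a - 4)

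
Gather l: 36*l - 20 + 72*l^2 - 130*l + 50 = 72*l^2 - 94*l + 30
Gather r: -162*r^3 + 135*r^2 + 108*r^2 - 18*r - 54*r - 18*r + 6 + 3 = -162*r^3 + 243*r^2 - 90*r + 9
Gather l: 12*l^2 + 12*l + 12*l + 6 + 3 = 12*l^2 + 24*l + 9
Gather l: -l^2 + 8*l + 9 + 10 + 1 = -l^2 + 8*l + 20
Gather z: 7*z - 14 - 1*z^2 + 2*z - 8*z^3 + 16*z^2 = -8*z^3 + 15*z^2 + 9*z - 14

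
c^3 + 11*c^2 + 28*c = c*(c + 4)*(c + 7)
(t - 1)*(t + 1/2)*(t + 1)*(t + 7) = t^4 + 15*t^3/2 + 5*t^2/2 - 15*t/2 - 7/2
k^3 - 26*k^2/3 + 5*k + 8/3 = (k - 8)*(k - 1)*(k + 1/3)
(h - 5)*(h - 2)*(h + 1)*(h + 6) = h^4 - 33*h^2 + 28*h + 60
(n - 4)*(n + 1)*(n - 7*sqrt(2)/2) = n^3 - 7*sqrt(2)*n^2/2 - 3*n^2 - 4*n + 21*sqrt(2)*n/2 + 14*sqrt(2)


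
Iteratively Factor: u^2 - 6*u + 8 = (u - 2)*(u - 4)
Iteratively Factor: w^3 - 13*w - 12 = (w + 1)*(w^2 - w - 12) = (w - 4)*(w + 1)*(w + 3)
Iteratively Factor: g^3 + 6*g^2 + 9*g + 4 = (g + 1)*(g^2 + 5*g + 4) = (g + 1)^2*(g + 4)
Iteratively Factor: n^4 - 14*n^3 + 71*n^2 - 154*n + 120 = (n - 5)*(n^3 - 9*n^2 + 26*n - 24) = (n - 5)*(n - 2)*(n^2 - 7*n + 12) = (n - 5)*(n - 3)*(n - 2)*(n - 4)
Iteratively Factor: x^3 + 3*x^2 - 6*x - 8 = (x - 2)*(x^2 + 5*x + 4) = (x - 2)*(x + 1)*(x + 4)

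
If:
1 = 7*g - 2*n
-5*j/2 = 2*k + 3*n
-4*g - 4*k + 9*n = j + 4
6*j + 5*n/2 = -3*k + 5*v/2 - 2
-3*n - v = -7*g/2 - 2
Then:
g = 23/537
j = 1265/537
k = -5197/2148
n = -188/537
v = 3437/1074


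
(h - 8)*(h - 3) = h^2 - 11*h + 24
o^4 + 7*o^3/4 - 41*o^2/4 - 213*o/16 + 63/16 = (o - 3)*(o - 1/4)*(o + 3/2)*(o + 7/2)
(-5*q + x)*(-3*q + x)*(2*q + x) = 30*q^3 - q^2*x - 6*q*x^2 + x^3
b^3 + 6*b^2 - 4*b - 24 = (b - 2)*(b + 2)*(b + 6)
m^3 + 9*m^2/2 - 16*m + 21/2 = (m - 3/2)*(m - 1)*(m + 7)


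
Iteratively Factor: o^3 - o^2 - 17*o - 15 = (o + 3)*(o^2 - 4*o - 5) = (o + 1)*(o + 3)*(o - 5)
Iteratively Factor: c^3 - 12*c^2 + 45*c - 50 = (c - 5)*(c^2 - 7*c + 10) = (c - 5)^2*(c - 2)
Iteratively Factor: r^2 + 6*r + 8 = (r + 4)*(r + 2)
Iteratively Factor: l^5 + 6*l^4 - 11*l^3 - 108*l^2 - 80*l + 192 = (l + 4)*(l^4 + 2*l^3 - 19*l^2 - 32*l + 48) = (l + 4)^2*(l^3 - 2*l^2 - 11*l + 12) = (l - 4)*(l + 4)^2*(l^2 + 2*l - 3) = (l - 4)*(l - 1)*(l + 4)^2*(l + 3)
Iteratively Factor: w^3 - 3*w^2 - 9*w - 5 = (w + 1)*(w^2 - 4*w - 5) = (w - 5)*(w + 1)*(w + 1)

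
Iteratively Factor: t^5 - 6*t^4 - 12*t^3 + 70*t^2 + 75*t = (t - 5)*(t^4 - t^3 - 17*t^2 - 15*t) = t*(t - 5)*(t^3 - t^2 - 17*t - 15) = t*(t - 5)*(t + 1)*(t^2 - 2*t - 15) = t*(t - 5)^2*(t + 1)*(t + 3)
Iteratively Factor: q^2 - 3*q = (q - 3)*(q)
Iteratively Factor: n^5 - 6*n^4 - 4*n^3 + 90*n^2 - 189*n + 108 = (n - 3)*(n^4 - 3*n^3 - 13*n^2 + 51*n - 36) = (n - 3)*(n + 4)*(n^3 - 7*n^2 + 15*n - 9) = (n - 3)^2*(n + 4)*(n^2 - 4*n + 3) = (n - 3)^3*(n + 4)*(n - 1)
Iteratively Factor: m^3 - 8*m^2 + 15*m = (m - 5)*(m^2 - 3*m) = m*(m - 5)*(m - 3)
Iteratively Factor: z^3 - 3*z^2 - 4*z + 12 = (z - 2)*(z^2 - z - 6) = (z - 3)*(z - 2)*(z + 2)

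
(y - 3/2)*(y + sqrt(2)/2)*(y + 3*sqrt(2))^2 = y^4 - 3*y^3/2 + 13*sqrt(2)*y^3/2 - 39*sqrt(2)*y^2/4 + 24*y^2 - 36*y + 9*sqrt(2)*y - 27*sqrt(2)/2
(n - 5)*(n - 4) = n^2 - 9*n + 20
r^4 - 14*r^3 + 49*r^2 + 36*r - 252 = (r - 7)*(r - 6)*(r - 3)*(r + 2)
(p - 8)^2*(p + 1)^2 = p^4 - 14*p^3 + 33*p^2 + 112*p + 64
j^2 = j^2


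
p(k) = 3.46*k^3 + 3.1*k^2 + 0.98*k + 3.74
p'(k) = 10.38*k^2 + 6.2*k + 0.98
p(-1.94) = -11.76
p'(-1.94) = 28.02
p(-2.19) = -19.88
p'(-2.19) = 37.19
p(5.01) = 521.56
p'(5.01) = 292.58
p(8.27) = 2180.87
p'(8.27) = 762.17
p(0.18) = 4.04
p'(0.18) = 2.43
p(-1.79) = -7.93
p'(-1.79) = 23.14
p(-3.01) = -65.48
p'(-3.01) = 76.36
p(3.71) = 226.73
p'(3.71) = 166.85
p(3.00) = 128.00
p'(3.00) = 113.00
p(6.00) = 868.58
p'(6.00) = 411.86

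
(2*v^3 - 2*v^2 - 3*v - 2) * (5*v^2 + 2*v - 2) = 10*v^5 - 6*v^4 - 23*v^3 - 12*v^2 + 2*v + 4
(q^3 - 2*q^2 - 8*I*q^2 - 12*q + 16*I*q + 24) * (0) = 0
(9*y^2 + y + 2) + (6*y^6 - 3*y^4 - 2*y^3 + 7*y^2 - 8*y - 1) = 6*y^6 - 3*y^4 - 2*y^3 + 16*y^2 - 7*y + 1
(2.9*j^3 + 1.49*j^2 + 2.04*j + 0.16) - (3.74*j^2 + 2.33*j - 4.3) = 2.9*j^3 - 2.25*j^2 - 0.29*j + 4.46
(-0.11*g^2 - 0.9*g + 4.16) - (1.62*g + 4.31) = -0.11*g^2 - 2.52*g - 0.149999999999999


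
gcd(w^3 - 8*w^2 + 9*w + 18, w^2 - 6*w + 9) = w - 3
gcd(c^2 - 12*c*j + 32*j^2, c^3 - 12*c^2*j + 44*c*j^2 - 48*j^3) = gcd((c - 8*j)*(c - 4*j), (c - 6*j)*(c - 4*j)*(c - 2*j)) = c - 4*j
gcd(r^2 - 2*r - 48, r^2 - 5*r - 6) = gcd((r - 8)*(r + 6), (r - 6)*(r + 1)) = 1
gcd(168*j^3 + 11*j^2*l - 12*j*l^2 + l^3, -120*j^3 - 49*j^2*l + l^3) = 24*j^2 + 5*j*l - l^2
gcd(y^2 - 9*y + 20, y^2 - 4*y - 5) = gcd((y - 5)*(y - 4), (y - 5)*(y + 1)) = y - 5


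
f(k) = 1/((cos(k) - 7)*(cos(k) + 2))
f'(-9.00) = 0.04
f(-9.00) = -0.12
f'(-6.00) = 0.00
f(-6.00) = -0.06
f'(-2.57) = 0.04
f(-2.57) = -0.11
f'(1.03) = -0.01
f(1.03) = -0.06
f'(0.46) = -0.00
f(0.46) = -0.06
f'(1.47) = -0.02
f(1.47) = -0.07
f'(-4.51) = -0.03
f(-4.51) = -0.08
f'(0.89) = -0.01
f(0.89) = -0.06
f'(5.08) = 0.02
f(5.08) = -0.06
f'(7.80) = -0.02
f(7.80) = -0.07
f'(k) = sin(k)/((cos(k) - 7)*(cos(k) + 2)^2) + sin(k)/((cos(k) - 7)^2*(cos(k) + 2))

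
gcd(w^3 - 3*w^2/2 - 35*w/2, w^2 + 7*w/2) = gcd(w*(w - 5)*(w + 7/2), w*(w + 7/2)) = w^2 + 7*w/2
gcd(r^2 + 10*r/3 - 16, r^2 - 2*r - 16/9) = r - 8/3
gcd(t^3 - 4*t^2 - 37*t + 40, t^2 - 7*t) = 1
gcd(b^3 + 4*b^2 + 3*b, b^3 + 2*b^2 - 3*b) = b^2 + 3*b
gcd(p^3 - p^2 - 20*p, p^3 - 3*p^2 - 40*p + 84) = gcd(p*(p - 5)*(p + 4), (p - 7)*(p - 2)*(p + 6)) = 1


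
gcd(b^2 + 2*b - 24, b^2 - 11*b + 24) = 1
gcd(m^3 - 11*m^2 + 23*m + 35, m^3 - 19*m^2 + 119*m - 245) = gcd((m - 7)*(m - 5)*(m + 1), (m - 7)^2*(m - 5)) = m^2 - 12*m + 35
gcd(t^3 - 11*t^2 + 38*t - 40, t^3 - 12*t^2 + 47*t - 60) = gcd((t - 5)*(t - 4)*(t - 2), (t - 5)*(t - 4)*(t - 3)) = t^2 - 9*t + 20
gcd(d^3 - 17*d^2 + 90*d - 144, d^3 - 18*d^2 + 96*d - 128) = d - 8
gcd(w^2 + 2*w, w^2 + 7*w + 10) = w + 2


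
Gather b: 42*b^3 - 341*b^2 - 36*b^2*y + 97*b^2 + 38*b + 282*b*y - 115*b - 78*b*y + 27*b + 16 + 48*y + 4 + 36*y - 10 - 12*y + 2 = 42*b^3 + b^2*(-36*y - 244) + b*(204*y - 50) + 72*y + 12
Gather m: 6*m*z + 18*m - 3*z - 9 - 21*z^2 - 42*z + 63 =m*(6*z + 18) - 21*z^2 - 45*z + 54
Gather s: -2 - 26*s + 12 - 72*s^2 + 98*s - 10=-72*s^2 + 72*s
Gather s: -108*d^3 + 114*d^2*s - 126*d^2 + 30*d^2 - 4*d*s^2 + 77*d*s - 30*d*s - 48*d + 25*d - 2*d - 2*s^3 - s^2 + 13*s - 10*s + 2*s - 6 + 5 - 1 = -108*d^3 - 96*d^2 - 25*d - 2*s^3 + s^2*(-4*d - 1) + s*(114*d^2 + 47*d + 5) - 2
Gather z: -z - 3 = -z - 3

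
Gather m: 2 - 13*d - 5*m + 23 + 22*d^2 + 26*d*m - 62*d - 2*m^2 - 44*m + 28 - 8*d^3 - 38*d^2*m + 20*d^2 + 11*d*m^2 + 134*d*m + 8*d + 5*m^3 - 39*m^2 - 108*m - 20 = -8*d^3 + 42*d^2 - 67*d + 5*m^3 + m^2*(11*d - 41) + m*(-38*d^2 + 160*d - 157) + 33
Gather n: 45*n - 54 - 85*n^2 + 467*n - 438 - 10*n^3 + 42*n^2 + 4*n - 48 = -10*n^3 - 43*n^2 + 516*n - 540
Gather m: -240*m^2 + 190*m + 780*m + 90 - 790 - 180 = -240*m^2 + 970*m - 880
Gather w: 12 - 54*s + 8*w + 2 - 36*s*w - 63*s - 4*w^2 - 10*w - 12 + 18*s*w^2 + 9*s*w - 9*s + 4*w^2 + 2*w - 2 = 18*s*w^2 - 27*s*w - 126*s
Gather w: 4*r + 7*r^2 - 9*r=7*r^2 - 5*r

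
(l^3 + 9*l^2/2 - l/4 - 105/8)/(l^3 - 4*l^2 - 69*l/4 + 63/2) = (l + 5/2)/(l - 6)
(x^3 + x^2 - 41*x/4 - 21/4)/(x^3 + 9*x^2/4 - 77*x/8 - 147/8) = 2*(2*x + 1)/(4*x + 7)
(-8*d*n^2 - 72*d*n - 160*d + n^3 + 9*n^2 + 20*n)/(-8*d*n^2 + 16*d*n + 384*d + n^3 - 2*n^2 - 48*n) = (n^2 + 9*n + 20)/(n^2 - 2*n - 48)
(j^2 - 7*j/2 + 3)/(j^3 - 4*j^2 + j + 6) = (j - 3/2)/(j^2 - 2*j - 3)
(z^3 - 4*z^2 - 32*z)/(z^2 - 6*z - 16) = z*(z + 4)/(z + 2)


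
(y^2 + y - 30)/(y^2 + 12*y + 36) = (y - 5)/(y + 6)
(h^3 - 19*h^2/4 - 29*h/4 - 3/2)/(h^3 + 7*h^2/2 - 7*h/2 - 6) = (4*h^2 - 23*h - 6)/(2*(2*h^2 + 5*h - 12))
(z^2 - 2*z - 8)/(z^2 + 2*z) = (z - 4)/z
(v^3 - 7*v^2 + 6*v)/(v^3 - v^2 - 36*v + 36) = v/(v + 6)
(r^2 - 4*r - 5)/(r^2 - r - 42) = (-r^2 + 4*r + 5)/(-r^2 + r + 42)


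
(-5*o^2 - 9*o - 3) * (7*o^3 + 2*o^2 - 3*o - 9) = -35*o^5 - 73*o^4 - 24*o^3 + 66*o^2 + 90*o + 27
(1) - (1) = 0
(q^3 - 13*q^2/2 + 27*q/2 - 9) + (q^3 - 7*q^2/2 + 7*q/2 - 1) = 2*q^3 - 10*q^2 + 17*q - 10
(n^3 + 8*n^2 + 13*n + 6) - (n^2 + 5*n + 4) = n^3 + 7*n^2 + 8*n + 2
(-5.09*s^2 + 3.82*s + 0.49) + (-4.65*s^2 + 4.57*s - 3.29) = -9.74*s^2 + 8.39*s - 2.8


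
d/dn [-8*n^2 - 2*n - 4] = -16*n - 2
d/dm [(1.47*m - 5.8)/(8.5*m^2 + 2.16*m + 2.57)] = (-12.495*m^2 + 98.6*m + 16.3059)/(72.25*m^4 + 36.72*m^3 + 48.3556*m^2 + 11.1024*m + 6.6049)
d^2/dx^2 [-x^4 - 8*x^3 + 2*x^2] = -12*x^2 - 48*x + 4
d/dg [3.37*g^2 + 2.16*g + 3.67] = 6.74*g + 2.16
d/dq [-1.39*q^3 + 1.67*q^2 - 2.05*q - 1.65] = -4.17*q^2 + 3.34*q - 2.05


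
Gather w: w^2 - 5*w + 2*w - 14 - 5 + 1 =w^2 - 3*w - 18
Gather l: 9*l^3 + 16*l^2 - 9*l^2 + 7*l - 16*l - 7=9*l^3 + 7*l^2 - 9*l - 7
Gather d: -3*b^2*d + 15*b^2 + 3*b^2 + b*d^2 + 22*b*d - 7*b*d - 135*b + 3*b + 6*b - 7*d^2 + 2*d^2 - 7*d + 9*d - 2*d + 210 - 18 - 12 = 18*b^2 - 126*b + d^2*(b - 5) + d*(-3*b^2 + 15*b) + 180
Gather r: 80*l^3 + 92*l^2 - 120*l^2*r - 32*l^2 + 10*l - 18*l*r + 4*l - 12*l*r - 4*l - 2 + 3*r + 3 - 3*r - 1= 80*l^3 + 60*l^2 + 10*l + r*(-120*l^2 - 30*l)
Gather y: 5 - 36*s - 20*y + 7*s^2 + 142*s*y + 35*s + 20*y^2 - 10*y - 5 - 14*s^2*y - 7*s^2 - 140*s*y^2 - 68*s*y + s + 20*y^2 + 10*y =y^2*(40 - 140*s) + y*(-14*s^2 + 74*s - 20)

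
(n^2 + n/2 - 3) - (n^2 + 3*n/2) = -n - 3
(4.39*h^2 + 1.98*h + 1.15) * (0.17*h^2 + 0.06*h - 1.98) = 0.7463*h^4 + 0.6*h^3 - 8.3779*h^2 - 3.8514*h - 2.277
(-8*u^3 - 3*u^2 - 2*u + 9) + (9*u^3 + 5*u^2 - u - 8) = u^3 + 2*u^2 - 3*u + 1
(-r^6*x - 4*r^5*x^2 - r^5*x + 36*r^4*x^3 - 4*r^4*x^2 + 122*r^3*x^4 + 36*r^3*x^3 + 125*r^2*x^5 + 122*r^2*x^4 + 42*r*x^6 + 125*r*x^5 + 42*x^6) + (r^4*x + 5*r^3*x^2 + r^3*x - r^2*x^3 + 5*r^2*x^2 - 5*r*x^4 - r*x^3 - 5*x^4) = -r^6*x - 4*r^5*x^2 - r^5*x + 36*r^4*x^3 - 4*r^4*x^2 + r^4*x + 122*r^3*x^4 + 36*r^3*x^3 + 5*r^3*x^2 + r^3*x + 125*r^2*x^5 + 122*r^2*x^4 - r^2*x^3 + 5*r^2*x^2 + 42*r*x^6 + 125*r*x^5 - 5*r*x^4 - r*x^3 + 42*x^6 - 5*x^4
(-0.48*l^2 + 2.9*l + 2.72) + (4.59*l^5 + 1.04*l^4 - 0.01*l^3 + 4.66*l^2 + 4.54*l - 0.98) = 4.59*l^5 + 1.04*l^4 - 0.01*l^3 + 4.18*l^2 + 7.44*l + 1.74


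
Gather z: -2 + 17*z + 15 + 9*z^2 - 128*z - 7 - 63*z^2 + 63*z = -54*z^2 - 48*z + 6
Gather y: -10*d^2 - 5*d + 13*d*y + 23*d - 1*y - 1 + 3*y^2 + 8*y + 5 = -10*d^2 + 18*d + 3*y^2 + y*(13*d + 7) + 4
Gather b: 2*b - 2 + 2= 2*b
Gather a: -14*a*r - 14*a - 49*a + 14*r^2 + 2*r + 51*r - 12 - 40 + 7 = a*(-14*r - 63) + 14*r^2 + 53*r - 45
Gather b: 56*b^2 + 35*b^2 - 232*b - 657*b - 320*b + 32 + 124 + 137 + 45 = 91*b^2 - 1209*b + 338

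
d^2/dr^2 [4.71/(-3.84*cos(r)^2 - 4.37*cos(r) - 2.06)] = (277.807104*(1 - cos(r)^2)^2 + 237.112704*cos(r)^3 + 79.8180150000001*cos(r)^2 - 516.62577*cos(r) - 383.183934)/(3.84*cos(r)^2 + 4.37*cos(r) + 2.06)^3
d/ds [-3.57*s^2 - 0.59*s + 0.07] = -7.14*s - 0.59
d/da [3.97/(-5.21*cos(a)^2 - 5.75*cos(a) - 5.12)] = -(41.3674*cos(a) + 22.8275)*sin(a)/(5.21*cos(a)^2 + 5.75*cos(a) + 5.12)^2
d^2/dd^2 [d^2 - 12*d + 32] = 2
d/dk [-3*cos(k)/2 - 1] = 3*sin(k)/2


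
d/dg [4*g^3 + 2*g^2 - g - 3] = 12*g^2 + 4*g - 1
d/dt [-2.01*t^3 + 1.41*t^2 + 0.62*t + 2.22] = -6.03*t^2 + 2.82*t + 0.62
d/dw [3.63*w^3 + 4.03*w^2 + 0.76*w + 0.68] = 10.89*w^2 + 8.06*w + 0.76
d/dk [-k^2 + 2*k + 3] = 2 - 2*k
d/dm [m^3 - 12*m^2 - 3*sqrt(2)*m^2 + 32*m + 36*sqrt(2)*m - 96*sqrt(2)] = 3*m^2 - 24*m - 6*sqrt(2)*m + 32 + 36*sqrt(2)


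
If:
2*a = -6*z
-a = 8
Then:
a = -8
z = 8/3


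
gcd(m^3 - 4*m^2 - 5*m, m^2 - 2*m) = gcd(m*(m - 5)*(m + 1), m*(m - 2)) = m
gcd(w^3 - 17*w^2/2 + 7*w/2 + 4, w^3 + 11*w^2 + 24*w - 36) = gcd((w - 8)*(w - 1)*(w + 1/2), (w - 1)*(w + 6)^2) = w - 1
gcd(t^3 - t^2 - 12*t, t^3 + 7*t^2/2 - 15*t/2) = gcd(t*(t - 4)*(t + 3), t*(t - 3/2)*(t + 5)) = t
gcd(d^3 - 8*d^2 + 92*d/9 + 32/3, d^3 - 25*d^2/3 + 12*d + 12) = d^2 - 16*d/3 - 4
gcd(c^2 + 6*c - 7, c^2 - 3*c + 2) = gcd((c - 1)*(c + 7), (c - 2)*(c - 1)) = c - 1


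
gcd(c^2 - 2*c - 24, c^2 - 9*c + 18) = c - 6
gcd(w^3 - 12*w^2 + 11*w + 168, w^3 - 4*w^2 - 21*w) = w^2 - 4*w - 21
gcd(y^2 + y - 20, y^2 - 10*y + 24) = y - 4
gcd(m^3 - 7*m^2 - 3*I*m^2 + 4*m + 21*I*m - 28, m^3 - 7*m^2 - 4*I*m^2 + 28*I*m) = m^2 + m*(-7 - 4*I) + 28*I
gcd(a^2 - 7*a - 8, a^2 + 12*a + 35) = 1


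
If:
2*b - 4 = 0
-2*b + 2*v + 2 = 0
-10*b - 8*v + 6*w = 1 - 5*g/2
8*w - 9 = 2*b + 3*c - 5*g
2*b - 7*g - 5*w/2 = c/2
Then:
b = 2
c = 3347/449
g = -890/449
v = 1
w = 2541/449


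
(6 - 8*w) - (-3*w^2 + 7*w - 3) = 3*w^2 - 15*w + 9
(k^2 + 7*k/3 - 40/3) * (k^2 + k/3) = k^4 + 8*k^3/3 - 113*k^2/9 - 40*k/9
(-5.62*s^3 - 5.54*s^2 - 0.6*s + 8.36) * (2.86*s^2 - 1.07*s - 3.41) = -16.0732*s^5 - 9.831*s^4 + 23.376*s^3 + 43.443*s^2 - 6.8992*s - 28.5076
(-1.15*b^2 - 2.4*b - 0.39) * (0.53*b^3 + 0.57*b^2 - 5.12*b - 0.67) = -0.6095*b^5 - 1.9275*b^4 + 4.3133*b^3 + 12.8362*b^2 + 3.6048*b + 0.2613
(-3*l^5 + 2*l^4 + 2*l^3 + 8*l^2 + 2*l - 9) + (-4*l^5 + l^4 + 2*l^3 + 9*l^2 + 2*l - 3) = -7*l^5 + 3*l^4 + 4*l^3 + 17*l^2 + 4*l - 12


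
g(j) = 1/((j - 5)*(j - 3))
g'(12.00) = 0.00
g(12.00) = 0.02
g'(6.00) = -0.44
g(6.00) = 0.33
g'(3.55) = 1.42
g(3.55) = -1.25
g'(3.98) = 0.04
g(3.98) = -1.00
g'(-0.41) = 0.03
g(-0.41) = 0.05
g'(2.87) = 29.48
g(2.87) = 3.61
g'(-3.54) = 0.00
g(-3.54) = 0.02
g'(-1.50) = 0.01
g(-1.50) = 0.03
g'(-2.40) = 0.01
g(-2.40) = 0.03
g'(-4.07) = 0.00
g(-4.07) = 0.02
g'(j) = -1/((j - 5)*(j - 3)^2) - 1/((j - 5)^2*(j - 3)) = 2*(4 - j)/(j^4 - 16*j^3 + 94*j^2 - 240*j + 225)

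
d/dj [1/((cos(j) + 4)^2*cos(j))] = (3*cos(j) + 4)*sin(j)/((cos(j) + 4)^3*cos(j)^2)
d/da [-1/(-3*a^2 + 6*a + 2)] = 6*(1 - a)/(-3*a^2 + 6*a + 2)^2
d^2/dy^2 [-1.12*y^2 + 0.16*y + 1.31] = -2.24000000000000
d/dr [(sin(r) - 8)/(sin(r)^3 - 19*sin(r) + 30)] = (-2*sin(r)^3 + 24*sin(r)^2 - 122)*cos(r)/(sin(r)^3 - 19*sin(r) + 30)^2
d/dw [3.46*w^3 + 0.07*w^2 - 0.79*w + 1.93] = 10.38*w^2 + 0.14*w - 0.79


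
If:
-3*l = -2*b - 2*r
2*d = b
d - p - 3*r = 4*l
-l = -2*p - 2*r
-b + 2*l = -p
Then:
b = 0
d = 0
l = 0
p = 0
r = 0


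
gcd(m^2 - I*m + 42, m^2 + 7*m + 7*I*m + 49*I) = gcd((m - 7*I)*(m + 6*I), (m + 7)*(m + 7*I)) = 1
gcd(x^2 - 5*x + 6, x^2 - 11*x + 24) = x - 3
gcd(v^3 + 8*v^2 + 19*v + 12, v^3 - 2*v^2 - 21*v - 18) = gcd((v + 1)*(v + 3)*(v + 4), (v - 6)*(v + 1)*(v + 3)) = v^2 + 4*v + 3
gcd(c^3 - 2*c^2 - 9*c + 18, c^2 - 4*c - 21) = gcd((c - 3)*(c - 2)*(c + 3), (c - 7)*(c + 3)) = c + 3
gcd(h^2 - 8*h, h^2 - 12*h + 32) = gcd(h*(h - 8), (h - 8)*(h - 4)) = h - 8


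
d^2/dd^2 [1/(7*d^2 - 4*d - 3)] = 2*(49*d^2 - 28*d - 4*(7*d - 2)^2 - 21)/(-7*d^2 + 4*d + 3)^3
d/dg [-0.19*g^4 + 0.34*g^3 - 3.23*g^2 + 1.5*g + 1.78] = -0.76*g^3 + 1.02*g^2 - 6.46*g + 1.5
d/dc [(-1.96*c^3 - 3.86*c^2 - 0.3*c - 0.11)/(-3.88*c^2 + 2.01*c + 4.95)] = (7.6048*c^4 - 7.8792*c^3 - 38.0286*c^2 - 39.0676*c - 1.2639)/(15.0544*c^4 - 15.5976*c^3 - 34.3719*c^2 + 19.899*c + 24.5025)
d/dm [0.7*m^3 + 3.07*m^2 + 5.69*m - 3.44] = 2.1*m^2 + 6.14*m + 5.69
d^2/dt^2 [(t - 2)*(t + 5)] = 2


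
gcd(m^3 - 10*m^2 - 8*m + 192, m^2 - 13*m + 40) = m - 8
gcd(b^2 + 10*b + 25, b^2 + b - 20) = b + 5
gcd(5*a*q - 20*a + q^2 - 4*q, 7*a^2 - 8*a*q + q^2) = 1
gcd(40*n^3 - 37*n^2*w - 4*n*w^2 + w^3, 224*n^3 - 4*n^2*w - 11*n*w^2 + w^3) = -8*n + w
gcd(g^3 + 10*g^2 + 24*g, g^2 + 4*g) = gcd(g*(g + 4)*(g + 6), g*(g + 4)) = g^2 + 4*g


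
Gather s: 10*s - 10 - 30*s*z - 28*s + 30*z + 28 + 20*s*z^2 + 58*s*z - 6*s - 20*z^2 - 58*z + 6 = s*(20*z^2 + 28*z - 24) - 20*z^2 - 28*z + 24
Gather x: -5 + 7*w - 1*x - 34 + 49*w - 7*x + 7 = 56*w - 8*x - 32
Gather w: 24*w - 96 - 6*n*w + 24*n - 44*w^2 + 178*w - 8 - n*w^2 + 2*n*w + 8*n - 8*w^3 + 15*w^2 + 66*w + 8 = 32*n - 8*w^3 + w^2*(-n - 29) + w*(268 - 4*n) - 96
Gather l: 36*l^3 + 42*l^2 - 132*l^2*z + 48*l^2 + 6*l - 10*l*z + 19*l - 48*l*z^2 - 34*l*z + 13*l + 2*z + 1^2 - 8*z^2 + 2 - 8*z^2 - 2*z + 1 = 36*l^3 + l^2*(90 - 132*z) + l*(-48*z^2 - 44*z + 38) - 16*z^2 + 4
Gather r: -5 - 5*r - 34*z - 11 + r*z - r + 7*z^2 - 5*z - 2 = r*(z - 6) + 7*z^2 - 39*z - 18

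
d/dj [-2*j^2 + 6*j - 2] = 6 - 4*j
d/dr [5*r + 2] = 5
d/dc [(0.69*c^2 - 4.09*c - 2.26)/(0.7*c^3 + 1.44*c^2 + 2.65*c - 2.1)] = (-0.483*c^4 + 5.726*c^3 + 12.4641*c^2 + 3.6108*c + 14.578)/(0.49*c^6 + 2.016*c^5 + 5.7836*c^4 + 4.692*c^3 + 0.9745*c^2 - 11.13*c + 4.41)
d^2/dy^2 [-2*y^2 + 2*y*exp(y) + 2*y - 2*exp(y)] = 2*y*exp(y) + 2*exp(y) - 4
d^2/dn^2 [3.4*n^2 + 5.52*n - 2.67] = 6.80000000000000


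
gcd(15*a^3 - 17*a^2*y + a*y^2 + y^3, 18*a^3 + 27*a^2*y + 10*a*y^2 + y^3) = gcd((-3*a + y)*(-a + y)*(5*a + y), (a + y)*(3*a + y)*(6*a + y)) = 1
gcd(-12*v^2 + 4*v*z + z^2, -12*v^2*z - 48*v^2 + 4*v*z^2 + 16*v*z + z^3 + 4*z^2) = -12*v^2 + 4*v*z + z^2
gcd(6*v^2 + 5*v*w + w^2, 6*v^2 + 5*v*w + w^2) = 6*v^2 + 5*v*w + w^2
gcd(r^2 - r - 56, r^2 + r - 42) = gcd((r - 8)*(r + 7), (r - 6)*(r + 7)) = r + 7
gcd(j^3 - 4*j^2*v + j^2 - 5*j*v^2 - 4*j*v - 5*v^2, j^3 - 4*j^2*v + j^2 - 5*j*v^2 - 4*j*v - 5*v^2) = -j^3 + 4*j^2*v - j^2 + 5*j*v^2 + 4*j*v + 5*v^2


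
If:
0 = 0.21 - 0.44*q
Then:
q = 0.48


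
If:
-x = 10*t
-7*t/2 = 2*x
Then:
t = 0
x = 0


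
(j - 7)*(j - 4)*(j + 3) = j^3 - 8*j^2 - 5*j + 84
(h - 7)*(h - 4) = h^2 - 11*h + 28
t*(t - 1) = t^2 - t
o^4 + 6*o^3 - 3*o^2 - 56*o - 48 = (o - 3)*(o + 1)*(o + 4)^2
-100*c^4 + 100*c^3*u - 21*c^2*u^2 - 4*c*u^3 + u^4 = (-5*c + u)*(-2*c + u)^2*(5*c + u)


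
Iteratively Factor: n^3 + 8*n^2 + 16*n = (n + 4)*(n^2 + 4*n) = n*(n + 4)*(n + 4)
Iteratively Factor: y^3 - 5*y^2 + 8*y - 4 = (y - 2)*(y^2 - 3*y + 2) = (y - 2)^2*(y - 1)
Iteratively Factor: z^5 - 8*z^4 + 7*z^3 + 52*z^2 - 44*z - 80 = (z - 5)*(z^4 - 3*z^3 - 8*z^2 + 12*z + 16) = (z - 5)*(z + 2)*(z^3 - 5*z^2 + 2*z + 8) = (z - 5)*(z - 4)*(z + 2)*(z^2 - z - 2) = (z - 5)*(z - 4)*(z + 1)*(z + 2)*(z - 2)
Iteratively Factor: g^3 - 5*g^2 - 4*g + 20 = (g - 5)*(g^2 - 4) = (g - 5)*(g - 2)*(g + 2)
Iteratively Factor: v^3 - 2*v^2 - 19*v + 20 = (v - 5)*(v^2 + 3*v - 4) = (v - 5)*(v - 1)*(v + 4)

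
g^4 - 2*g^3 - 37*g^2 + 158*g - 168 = (g - 4)*(g - 3)*(g - 2)*(g + 7)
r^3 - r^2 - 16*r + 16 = (r - 4)*(r - 1)*(r + 4)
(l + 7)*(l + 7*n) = l^2 + 7*l*n + 7*l + 49*n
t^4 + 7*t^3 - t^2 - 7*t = t*(t - 1)*(t + 1)*(t + 7)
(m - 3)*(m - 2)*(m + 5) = m^3 - 19*m + 30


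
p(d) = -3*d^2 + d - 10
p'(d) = 1 - 6*d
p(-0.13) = -10.18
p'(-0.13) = 1.78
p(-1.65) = -19.82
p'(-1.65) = 10.90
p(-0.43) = -10.98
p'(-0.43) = 3.58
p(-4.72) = -81.56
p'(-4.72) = 29.32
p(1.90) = -18.93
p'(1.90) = -10.40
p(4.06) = -55.39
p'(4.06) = -23.36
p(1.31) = -13.84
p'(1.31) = -6.86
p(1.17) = -12.94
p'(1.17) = -6.02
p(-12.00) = -454.00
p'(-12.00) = 73.00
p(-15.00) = -700.00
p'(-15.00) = 91.00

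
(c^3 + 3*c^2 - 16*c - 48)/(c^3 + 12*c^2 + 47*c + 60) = (c - 4)/(c + 5)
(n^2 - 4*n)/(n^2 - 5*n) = (n - 4)/(n - 5)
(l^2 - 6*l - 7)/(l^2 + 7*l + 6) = (l - 7)/(l + 6)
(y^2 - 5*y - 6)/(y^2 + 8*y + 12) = (y^2 - 5*y - 6)/(y^2 + 8*y + 12)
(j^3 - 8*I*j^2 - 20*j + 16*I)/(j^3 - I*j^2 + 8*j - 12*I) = (j - 4*I)/(j + 3*I)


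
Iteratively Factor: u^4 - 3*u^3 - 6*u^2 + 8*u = (u)*(u^3 - 3*u^2 - 6*u + 8) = u*(u - 4)*(u^2 + u - 2) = u*(u - 4)*(u - 1)*(u + 2)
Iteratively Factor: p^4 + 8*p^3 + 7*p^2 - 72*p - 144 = (p + 4)*(p^3 + 4*p^2 - 9*p - 36) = (p + 3)*(p + 4)*(p^2 + p - 12) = (p + 3)*(p + 4)^2*(p - 3)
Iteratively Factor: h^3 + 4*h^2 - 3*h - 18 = (h + 3)*(h^2 + h - 6) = (h - 2)*(h + 3)*(h + 3)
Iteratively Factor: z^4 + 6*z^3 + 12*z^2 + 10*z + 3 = (z + 1)*(z^3 + 5*z^2 + 7*z + 3) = (z + 1)*(z + 3)*(z^2 + 2*z + 1) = (z + 1)^2*(z + 3)*(z + 1)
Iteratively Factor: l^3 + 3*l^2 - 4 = (l - 1)*(l^2 + 4*l + 4) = (l - 1)*(l + 2)*(l + 2)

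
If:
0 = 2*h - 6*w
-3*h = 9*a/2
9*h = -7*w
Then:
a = 0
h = 0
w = 0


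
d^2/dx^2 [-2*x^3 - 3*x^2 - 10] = -12*x - 6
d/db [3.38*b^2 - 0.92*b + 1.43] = 6.76*b - 0.92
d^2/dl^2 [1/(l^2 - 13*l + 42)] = 2*(-l^2 + 13*l + (2*l - 13)^2 - 42)/(l^2 - 13*l + 42)^3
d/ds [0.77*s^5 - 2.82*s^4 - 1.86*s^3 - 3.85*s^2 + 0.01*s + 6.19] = 3.85*s^4 - 11.28*s^3 - 5.58*s^2 - 7.7*s + 0.01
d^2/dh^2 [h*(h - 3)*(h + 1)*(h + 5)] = 12*h^2 + 18*h - 26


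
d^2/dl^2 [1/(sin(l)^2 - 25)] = 2*(-2*sin(l)^4 - 47*sin(l)^2 + 25)/(sin(l)^2 - 25)^3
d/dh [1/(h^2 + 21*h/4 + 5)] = 4*(-8*h - 21)/(4*h^2 + 21*h + 20)^2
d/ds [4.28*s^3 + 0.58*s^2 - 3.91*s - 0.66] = 12.84*s^2 + 1.16*s - 3.91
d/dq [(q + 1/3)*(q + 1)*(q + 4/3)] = 3*q^2 + 16*q/3 + 19/9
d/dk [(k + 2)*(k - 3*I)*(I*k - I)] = 3*I*k^2 + 2*k*(3 + I) + 3 - 2*I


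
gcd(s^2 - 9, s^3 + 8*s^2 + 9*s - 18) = s + 3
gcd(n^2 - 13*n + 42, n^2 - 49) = n - 7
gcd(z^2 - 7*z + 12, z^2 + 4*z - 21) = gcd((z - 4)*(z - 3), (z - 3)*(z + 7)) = z - 3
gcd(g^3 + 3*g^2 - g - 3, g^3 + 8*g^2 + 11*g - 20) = g - 1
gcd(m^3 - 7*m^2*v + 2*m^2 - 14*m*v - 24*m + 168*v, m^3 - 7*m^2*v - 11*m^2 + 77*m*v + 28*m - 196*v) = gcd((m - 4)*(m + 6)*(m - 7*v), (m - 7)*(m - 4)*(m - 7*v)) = -m^2 + 7*m*v + 4*m - 28*v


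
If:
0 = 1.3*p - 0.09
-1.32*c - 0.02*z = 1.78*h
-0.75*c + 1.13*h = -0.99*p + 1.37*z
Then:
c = 0.0431608510360368 - 0.87072808320951*z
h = 0.634472511144131*z - 0.032006923240207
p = 0.07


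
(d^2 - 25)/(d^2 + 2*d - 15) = (d - 5)/(d - 3)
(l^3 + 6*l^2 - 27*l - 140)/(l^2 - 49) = (l^2 - l - 20)/(l - 7)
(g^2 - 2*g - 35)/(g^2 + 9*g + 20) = (g - 7)/(g + 4)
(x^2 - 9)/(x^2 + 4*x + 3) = (x - 3)/(x + 1)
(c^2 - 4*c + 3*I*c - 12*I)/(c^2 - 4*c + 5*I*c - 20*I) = (c + 3*I)/(c + 5*I)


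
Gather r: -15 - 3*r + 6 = -3*r - 9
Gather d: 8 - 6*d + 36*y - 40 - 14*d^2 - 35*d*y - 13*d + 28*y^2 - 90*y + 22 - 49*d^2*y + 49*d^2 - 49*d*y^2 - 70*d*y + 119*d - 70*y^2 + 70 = d^2*(35 - 49*y) + d*(-49*y^2 - 105*y + 100) - 42*y^2 - 54*y + 60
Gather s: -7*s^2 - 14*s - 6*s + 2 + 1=-7*s^2 - 20*s + 3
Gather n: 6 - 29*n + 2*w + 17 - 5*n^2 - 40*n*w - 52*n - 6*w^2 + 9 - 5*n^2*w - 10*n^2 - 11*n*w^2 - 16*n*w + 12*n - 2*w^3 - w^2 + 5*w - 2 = n^2*(-5*w - 15) + n*(-11*w^2 - 56*w - 69) - 2*w^3 - 7*w^2 + 7*w + 30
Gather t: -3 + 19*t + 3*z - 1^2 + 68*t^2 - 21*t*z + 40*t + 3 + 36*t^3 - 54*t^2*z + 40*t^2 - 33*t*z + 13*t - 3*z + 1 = 36*t^3 + t^2*(108 - 54*z) + t*(72 - 54*z)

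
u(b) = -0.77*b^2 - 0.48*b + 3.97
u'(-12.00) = 18.00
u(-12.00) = -101.15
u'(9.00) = -14.34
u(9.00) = -62.72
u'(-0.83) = 0.80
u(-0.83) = 3.84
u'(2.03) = -3.61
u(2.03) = -0.18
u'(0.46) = -1.19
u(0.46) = 3.59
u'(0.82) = -1.74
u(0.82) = 3.06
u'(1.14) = -2.24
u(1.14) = 2.42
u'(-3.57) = 5.02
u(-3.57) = -4.13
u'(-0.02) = -0.45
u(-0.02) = 3.98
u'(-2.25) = 2.98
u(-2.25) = 1.15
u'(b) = -1.54*b - 0.48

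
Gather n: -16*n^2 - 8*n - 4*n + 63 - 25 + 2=-16*n^2 - 12*n + 40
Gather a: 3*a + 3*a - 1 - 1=6*a - 2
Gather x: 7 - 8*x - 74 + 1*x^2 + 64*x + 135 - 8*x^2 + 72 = -7*x^2 + 56*x + 140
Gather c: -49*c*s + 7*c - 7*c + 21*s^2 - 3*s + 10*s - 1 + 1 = -49*c*s + 21*s^2 + 7*s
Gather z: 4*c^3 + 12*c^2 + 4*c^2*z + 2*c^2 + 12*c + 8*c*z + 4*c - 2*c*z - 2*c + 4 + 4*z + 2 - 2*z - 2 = 4*c^3 + 14*c^2 + 14*c + z*(4*c^2 + 6*c + 2) + 4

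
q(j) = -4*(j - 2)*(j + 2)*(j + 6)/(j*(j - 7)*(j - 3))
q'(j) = -4*(j - 2)*(j + 2)/(j*(j - 7)*(j - 3)) - 4*(j - 2)*(j + 6)/(j*(j - 7)*(j - 3)) - 4*(j + 2)*(j + 6)/(j*(j - 7)*(j - 3)) + 4*(j - 2)*(j + 2)*(j + 6)/(j*(j - 7)*(j - 3)^2) + 4*(j - 2)*(j + 2)*(j + 6)/(j*(j - 7)^2*(j - 3)) + 4*(j - 2)*(j + 2)*(j + 6)/(j^2*(j - 7)*(j - 3)) = 8*(8*j^4 - 25*j^3 - 79*j^2 + 240*j - 252)/(j^2*(j^4 - 20*j^3 + 142*j^2 - 420*j + 441))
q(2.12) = -1.76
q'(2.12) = -16.88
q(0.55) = 11.15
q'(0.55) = -15.60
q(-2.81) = 0.31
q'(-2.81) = -0.15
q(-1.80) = -0.17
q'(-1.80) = -0.98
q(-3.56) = 0.34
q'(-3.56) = 0.04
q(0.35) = 15.97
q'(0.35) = -37.56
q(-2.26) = 0.15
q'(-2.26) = -0.46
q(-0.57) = -5.18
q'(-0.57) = -13.79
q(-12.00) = -0.98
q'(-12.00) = 0.13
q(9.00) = -42.78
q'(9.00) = 20.42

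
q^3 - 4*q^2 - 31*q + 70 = (q - 7)*(q - 2)*(q + 5)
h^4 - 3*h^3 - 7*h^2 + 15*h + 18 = (h - 3)^2*(h + 1)*(h + 2)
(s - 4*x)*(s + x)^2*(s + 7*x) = s^4 + 5*s^3*x - 21*s^2*x^2 - 53*s*x^3 - 28*x^4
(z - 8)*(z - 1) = z^2 - 9*z + 8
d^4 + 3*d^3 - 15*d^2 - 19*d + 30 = (d - 3)*(d - 1)*(d + 2)*(d + 5)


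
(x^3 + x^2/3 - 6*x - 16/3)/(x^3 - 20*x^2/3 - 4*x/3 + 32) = (x + 1)/(x - 6)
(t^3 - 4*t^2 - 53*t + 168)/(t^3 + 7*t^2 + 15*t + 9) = (t^3 - 4*t^2 - 53*t + 168)/(t^3 + 7*t^2 + 15*t + 9)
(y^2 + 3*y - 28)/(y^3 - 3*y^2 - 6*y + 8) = (y + 7)/(y^2 + y - 2)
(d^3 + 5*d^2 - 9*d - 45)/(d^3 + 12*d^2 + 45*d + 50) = (d^2 - 9)/(d^2 + 7*d + 10)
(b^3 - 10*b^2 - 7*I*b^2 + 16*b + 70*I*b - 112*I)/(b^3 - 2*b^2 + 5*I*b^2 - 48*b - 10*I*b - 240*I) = (b^2 - b*(2 + 7*I) + 14*I)/(b^2 + b*(6 + 5*I) + 30*I)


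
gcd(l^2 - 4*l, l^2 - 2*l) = l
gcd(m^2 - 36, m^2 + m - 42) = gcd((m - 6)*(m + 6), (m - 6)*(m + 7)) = m - 6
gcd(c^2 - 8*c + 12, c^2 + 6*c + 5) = 1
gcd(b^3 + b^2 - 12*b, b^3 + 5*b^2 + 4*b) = b^2 + 4*b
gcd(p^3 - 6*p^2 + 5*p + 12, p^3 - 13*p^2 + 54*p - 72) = p^2 - 7*p + 12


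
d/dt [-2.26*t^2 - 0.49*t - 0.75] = -4.52*t - 0.49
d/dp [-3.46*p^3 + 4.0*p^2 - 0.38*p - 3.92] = -10.38*p^2 + 8.0*p - 0.38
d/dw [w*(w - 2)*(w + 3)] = 3*w^2 + 2*w - 6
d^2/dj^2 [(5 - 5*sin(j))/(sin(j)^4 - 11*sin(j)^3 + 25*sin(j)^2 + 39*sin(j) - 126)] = 5*(9*sin(j)^7 - 83*sin(j)^6 + 196*sin(j)^5 - 446*sin(j)^4 + 2531*sin(j)^3 + 335*sin(j)^2 - 1192*sin(j) - 54)/((sin(j) - 7)^3*(sin(j) - 3)^4*(sin(j) + 2)^3)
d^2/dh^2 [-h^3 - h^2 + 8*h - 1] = -6*h - 2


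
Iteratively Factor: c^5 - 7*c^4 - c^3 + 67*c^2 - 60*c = (c - 1)*(c^4 - 6*c^3 - 7*c^2 + 60*c) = (c - 1)*(c + 3)*(c^3 - 9*c^2 + 20*c) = c*(c - 1)*(c + 3)*(c^2 - 9*c + 20) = c*(c - 4)*(c - 1)*(c + 3)*(c - 5)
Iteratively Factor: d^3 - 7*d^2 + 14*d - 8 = (d - 2)*(d^2 - 5*d + 4) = (d - 4)*(d - 2)*(d - 1)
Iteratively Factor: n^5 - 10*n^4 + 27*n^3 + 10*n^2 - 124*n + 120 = (n - 2)*(n^4 - 8*n^3 + 11*n^2 + 32*n - 60) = (n - 2)*(n + 2)*(n^3 - 10*n^2 + 31*n - 30) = (n - 2)^2*(n + 2)*(n^2 - 8*n + 15) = (n - 3)*(n - 2)^2*(n + 2)*(n - 5)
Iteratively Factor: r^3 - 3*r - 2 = (r - 2)*(r^2 + 2*r + 1) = (r - 2)*(r + 1)*(r + 1)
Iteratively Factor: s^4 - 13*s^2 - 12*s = (s + 3)*(s^3 - 3*s^2 - 4*s) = (s - 4)*(s + 3)*(s^2 + s) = (s - 4)*(s + 1)*(s + 3)*(s)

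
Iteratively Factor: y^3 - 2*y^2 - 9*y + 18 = (y - 2)*(y^2 - 9) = (y - 3)*(y - 2)*(y + 3)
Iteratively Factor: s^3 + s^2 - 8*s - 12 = (s + 2)*(s^2 - s - 6) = (s - 3)*(s + 2)*(s + 2)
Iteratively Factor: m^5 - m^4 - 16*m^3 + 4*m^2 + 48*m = (m + 2)*(m^4 - 3*m^3 - 10*m^2 + 24*m) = (m + 2)*(m + 3)*(m^3 - 6*m^2 + 8*m) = (m - 2)*(m + 2)*(m + 3)*(m^2 - 4*m) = (m - 4)*(m - 2)*(m + 2)*(m + 3)*(m)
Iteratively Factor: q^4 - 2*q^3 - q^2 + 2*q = (q + 1)*(q^3 - 3*q^2 + 2*q) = (q - 1)*(q + 1)*(q^2 - 2*q) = q*(q - 1)*(q + 1)*(q - 2)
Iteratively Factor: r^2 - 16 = (r + 4)*(r - 4)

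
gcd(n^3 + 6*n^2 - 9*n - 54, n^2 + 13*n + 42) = n + 6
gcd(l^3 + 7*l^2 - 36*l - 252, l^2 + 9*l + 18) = l + 6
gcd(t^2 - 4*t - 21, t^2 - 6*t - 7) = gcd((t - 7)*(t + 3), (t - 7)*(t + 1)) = t - 7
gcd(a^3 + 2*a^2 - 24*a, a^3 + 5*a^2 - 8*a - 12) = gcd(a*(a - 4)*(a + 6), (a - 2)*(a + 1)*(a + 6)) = a + 6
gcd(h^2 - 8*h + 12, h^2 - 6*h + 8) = h - 2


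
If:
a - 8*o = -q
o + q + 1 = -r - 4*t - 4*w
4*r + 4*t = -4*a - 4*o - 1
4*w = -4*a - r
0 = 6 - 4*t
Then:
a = 35/88 - 18*w/11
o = -10*w/11 - 49/88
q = -62*w/11 - 427/88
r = 28*w/11 - 35/22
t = 3/2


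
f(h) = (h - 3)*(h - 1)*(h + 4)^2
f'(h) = (h - 3)*(h - 1)*(2*h + 8) + (h - 3)*(h + 4)^2 + (h - 1)*(h + 4)^2 = 4*h^3 + 12*h^2 - 26*h - 40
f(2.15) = -36.97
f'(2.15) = -0.68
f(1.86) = -33.67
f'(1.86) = -21.11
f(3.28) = 33.83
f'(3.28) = 144.97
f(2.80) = -16.65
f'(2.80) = 69.09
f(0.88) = 6.06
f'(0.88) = -50.86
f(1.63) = -27.36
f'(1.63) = -33.17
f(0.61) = 19.81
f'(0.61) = -50.49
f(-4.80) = 28.95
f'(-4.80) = -81.09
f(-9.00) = 3000.00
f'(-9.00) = -1750.00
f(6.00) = 1500.00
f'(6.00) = 1100.00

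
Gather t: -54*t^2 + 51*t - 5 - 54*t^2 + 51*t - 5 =-108*t^2 + 102*t - 10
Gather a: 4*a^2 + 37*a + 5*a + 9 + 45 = 4*a^2 + 42*a + 54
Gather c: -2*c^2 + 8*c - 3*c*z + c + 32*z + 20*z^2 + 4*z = -2*c^2 + c*(9 - 3*z) + 20*z^2 + 36*z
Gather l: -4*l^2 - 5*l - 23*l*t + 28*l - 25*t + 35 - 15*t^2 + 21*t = -4*l^2 + l*(23 - 23*t) - 15*t^2 - 4*t + 35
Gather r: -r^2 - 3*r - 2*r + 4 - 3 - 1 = -r^2 - 5*r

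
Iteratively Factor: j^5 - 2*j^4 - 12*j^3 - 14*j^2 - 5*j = (j - 5)*(j^4 + 3*j^3 + 3*j^2 + j) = j*(j - 5)*(j^3 + 3*j^2 + 3*j + 1) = j*(j - 5)*(j + 1)*(j^2 + 2*j + 1) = j*(j - 5)*(j + 1)^2*(j + 1)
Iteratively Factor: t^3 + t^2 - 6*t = (t)*(t^2 + t - 6) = t*(t - 2)*(t + 3)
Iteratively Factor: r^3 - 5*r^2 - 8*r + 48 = (r - 4)*(r^2 - r - 12) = (r - 4)^2*(r + 3)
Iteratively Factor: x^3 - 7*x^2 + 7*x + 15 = (x - 3)*(x^2 - 4*x - 5) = (x - 3)*(x + 1)*(x - 5)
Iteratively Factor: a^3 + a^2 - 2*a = (a - 1)*(a^2 + 2*a) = a*(a - 1)*(a + 2)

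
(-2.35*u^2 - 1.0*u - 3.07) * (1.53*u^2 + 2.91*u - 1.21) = -3.5955*u^4 - 8.3685*u^3 - 4.7636*u^2 - 7.7237*u + 3.7147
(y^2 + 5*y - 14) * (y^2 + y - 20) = y^4 + 6*y^3 - 29*y^2 - 114*y + 280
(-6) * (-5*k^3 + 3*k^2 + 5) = 30*k^3 - 18*k^2 - 30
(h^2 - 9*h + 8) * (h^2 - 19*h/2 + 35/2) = h^4 - 37*h^3/2 + 111*h^2 - 467*h/2 + 140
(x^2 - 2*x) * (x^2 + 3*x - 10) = x^4 + x^3 - 16*x^2 + 20*x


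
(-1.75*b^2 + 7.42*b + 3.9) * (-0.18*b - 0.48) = 0.315*b^3 - 0.4956*b^2 - 4.2636*b - 1.872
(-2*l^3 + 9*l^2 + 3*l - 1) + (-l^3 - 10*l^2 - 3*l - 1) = -3*l^3 - l^2 - 2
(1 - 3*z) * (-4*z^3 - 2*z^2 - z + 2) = 12*z^4 + 2*z^3 + z^2 - 7*z + 2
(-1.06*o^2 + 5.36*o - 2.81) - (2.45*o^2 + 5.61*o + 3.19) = -3.51*o^2 - 0.25*o - 6.0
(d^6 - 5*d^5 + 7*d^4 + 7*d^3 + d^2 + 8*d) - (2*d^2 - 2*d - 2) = d^6 - 5*d^5 + 7*d^4 + 7*d^3 - d^2 + 10*d + 2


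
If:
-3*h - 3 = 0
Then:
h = -1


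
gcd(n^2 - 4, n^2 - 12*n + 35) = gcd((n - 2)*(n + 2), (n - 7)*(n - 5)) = 1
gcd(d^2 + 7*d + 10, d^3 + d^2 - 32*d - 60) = d^2 + 7*d + 10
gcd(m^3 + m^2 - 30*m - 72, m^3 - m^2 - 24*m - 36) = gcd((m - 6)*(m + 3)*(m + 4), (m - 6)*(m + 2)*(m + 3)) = m^2 - 3*m - 18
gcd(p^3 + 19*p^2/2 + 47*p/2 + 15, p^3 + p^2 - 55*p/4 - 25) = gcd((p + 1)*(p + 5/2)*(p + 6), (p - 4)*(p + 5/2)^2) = p + 5/2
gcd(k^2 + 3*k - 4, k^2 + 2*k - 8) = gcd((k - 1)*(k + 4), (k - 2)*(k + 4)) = k + 4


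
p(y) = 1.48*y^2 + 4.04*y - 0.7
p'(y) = 2.96*y + 4.04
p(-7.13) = 45.73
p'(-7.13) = -17.06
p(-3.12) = 1.10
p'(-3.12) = -5.20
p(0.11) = -0.24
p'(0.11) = 4.37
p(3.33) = 29.16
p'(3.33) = 13.90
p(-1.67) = -3.32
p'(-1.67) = -0.90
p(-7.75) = 56.88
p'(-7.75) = -18.90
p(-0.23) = -1.55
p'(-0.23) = 3.36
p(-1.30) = -3.45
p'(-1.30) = 0.19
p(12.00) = 260.90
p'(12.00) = 39.56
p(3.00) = 24.74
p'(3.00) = 12.92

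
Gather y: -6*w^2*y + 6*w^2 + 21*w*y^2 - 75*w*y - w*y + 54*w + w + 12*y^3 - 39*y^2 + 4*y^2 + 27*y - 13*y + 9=6*w^2 + 55*w + 12*y^3 + y^2*(21*w - 35) + y*(-6*w^2 - 76*w + 14) + 9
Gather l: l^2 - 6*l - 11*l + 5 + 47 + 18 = l^2 - 17*l + 70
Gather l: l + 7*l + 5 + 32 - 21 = 8*l + 16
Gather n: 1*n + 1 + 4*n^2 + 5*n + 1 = 4*n^2 + 6*n + 2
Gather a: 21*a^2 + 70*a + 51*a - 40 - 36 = 21*a^2 + 121*a - 76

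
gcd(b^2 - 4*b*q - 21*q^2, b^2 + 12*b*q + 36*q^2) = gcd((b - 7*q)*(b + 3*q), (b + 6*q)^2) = 1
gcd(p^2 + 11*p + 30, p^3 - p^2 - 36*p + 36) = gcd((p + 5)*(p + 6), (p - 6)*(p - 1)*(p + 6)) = p + 6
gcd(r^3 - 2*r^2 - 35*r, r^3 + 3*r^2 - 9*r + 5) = r + 5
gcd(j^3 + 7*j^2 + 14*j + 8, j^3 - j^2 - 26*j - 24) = j^2 + 5*j + 4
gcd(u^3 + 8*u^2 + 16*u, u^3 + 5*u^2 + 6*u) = u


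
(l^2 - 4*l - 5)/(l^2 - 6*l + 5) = (l + 1)/(l - 1)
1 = 1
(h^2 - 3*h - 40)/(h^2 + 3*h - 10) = (h - 8)/(h - 2)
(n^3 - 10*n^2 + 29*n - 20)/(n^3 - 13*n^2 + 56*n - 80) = (n - 1)/(n - 4)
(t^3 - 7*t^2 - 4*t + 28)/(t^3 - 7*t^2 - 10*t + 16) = (t^2 - 9*t + 14)/(t^2 - 9*t + 8)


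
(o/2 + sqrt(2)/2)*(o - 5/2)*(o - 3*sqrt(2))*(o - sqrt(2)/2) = o^4/2 - 5*sqrt(2)*o^3/4 - 5*o^3/4 - 2*o^2 + 25*sqrt(2)*o^2/8 + 3*sqrt(2)*o/2 + 5*o - 15*sqrt(2)/4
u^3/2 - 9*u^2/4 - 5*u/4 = u*(u/2 + 1/4)*(u - 5)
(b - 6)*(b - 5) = b^2 - 11*b + 30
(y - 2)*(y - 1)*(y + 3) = y^3 - 7*y + 6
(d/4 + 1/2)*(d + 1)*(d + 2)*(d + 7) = d^4/4 + 3*d^3 + 43*d^2/4 + 15*d + 7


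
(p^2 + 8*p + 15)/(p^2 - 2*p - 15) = (p + 5)/(p - 5)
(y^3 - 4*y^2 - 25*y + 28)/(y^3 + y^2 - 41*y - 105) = (y^2 + 3*y - 4)/(y^2 + 8*y + 15)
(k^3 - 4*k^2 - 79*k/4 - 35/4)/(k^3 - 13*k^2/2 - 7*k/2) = (k + 5/2)/k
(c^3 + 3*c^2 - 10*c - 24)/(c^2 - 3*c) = c + 6 + 8/c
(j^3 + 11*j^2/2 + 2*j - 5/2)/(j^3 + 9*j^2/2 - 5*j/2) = (j + 1)/j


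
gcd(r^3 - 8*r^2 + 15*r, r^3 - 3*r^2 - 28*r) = r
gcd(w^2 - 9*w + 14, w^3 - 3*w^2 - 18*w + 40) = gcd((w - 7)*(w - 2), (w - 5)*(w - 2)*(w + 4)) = w - 2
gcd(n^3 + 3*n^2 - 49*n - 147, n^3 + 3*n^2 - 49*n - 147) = n^3 + 3*n^2 - 49*n - 147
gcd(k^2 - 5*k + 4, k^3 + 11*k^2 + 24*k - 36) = k - 1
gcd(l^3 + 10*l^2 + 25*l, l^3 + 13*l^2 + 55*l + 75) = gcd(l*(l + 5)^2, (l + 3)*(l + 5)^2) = l^2 + 10*l + 25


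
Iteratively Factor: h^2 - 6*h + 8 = (h - 2)*(h - 4)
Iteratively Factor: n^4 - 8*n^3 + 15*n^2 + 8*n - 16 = (n - 4)*(n^3 - 4*n^2 - n + 4) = (n - 4)*(n - 1)*(n^2 - 3*n - 4) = (n - 4)*(n - 1)*(n + 1)*(n - 4)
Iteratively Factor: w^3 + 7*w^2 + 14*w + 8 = (w + 1)*(w^2 + 6*w + 8) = (w + 1)*(w + 4)*(w + 2)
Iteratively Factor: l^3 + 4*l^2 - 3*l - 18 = (l + 3)*(l^2 + l - 6) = (l + 3)^2*(l - 2)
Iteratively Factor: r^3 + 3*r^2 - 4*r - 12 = (r + 2)*(r^2 + r - 6) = (r - 2)*(r + 2)*(r + 3)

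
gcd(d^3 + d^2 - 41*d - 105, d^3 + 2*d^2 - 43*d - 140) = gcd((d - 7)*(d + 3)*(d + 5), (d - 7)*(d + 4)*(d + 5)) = d^2 - 2*d - 35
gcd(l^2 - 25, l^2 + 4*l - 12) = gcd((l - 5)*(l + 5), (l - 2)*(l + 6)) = 1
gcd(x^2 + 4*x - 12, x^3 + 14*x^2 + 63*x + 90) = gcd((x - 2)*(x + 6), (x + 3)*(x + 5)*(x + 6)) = x + 6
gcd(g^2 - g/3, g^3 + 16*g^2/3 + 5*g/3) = g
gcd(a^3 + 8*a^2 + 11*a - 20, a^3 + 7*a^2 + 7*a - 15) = a^2 + 4*a - 5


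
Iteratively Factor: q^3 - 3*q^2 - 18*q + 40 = (q + 4)*(q^2 - 7*q + 10) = (q - 2)*(q + 4)*(q - 5)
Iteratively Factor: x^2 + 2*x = (x)*(x + 2)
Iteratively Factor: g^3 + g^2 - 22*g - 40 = (g + 2)*(g^2 - g - 20) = (g + 2)*(g + 4)*(g - 5)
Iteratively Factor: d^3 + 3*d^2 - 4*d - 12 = (d - 2)*(d^2 + 5*d + 6) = (d - 2)*(d + 2)*(d + 3)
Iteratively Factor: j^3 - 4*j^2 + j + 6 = (j - 3)*(j^2 - j - 2) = (j - 3)*(j + 1)*(j - 2)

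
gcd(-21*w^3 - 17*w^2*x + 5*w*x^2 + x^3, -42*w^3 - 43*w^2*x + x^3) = w + x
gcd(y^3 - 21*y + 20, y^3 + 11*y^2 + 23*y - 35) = y^2 + 4*y - 5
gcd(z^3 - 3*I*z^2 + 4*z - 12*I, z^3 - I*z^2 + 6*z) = z^2 - I*z + 6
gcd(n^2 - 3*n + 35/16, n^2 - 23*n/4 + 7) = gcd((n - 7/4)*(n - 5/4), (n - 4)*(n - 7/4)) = n - 7/4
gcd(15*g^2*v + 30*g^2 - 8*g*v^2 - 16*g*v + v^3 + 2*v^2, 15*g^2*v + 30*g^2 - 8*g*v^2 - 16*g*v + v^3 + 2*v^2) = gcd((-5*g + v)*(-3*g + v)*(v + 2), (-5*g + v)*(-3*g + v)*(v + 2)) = 15*g^2*v + 30*g^2 - 8*g*v^2 - 16*g*v + v^3 + 2*v^2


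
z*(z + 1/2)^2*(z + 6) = z^4 + 7*z^3 + 25*z^2/4 + 3*z/2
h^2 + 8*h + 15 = (h + 3)*(h + 5)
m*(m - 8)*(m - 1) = m^3 - 9*m^2 + 8*m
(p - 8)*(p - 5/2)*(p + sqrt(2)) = p^3 - 21*p^2/2 + sqrt(2)*p^2 - 21*sqrt(2)*p/2 + 20*p + 20*sqrt(2)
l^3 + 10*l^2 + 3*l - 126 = (l - 3)*(l + 6)*(l + 7)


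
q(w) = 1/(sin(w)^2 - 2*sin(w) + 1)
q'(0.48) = 11.38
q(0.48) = 3.45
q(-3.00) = 0.77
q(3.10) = 1.09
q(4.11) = 0.30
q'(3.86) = -0.33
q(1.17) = 159.22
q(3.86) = 0.36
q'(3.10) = -2.27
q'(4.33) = -0.10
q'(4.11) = -0.19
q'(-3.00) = -1.33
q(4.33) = 0.27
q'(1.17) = 1567.75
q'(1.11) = 783.77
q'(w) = (-2*sin(w)*cos(w) + 2*cos(w))/(sin(w)^2 - 2*sin(w) + 1)^2 = -2*cos(w)/(sin(w) - 1)^3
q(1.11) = 91.92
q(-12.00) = 4.66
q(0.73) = 9.01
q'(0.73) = 40.31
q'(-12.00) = 16.96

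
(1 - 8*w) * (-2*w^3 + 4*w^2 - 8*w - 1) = 16*w^4 - 34*w^3 + 68*w^2 - 1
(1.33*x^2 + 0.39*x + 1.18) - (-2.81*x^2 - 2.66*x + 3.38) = 4.14*x^2 + 3.05*x - 2.2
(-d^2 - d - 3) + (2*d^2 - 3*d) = d^2 - 4*d - 3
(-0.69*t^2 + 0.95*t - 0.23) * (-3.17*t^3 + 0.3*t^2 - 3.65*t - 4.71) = 2.1873*t^5 - 3.2185*t^4 + 3.5326*t^3 - 0.2866*t^2 - 3.635*t + 1.0833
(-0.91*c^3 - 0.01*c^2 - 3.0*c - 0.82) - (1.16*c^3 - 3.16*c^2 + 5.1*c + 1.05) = -2.07*c^3 + 3.15*c^2 - 8.1*c - 1.87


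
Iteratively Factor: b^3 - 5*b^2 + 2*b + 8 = (b - 2)*(b^2 - 3*b - 4) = (b - 2)*(b + 1)*(b - 4)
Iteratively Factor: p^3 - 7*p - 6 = (p + 1)*(p^2 - p - 6) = (p - 3)*(p + 1)*(p + 2)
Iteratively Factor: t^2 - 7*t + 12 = (t - 3)*(t - 4)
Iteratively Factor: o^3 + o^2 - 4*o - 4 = (o + 2)*(o^2 - o - 2) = (o - 2)*(o + 2)*(o + 1)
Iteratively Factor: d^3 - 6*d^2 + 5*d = (d - 1)*(d^2 - 5*d) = d*(d - 1)*(d - 5)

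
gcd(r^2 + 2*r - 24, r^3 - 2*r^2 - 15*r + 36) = 1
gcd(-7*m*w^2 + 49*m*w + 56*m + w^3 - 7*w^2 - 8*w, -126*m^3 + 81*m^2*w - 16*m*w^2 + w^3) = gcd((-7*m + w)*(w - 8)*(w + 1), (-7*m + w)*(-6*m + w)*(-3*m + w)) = -7*m + w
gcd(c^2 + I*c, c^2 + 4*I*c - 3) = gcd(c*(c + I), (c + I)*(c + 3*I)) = c + I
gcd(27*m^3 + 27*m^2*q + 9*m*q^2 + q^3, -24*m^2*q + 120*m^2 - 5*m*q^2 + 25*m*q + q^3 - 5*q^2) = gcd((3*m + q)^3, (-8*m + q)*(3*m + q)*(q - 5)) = 3*m + q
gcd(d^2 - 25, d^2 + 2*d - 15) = d + 5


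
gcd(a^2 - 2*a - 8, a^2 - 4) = a + 2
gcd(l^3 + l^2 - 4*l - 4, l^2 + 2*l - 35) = 1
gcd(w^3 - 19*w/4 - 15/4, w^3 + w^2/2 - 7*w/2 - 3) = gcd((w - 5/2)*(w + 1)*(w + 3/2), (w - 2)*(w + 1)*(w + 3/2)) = w^2 + 5*w/2 + 3/2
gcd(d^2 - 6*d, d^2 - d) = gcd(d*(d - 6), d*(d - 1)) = d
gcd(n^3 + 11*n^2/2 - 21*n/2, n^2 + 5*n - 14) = n + 7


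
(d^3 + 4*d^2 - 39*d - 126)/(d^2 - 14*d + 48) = (d^2 + 10*d + 21)/(d - 8)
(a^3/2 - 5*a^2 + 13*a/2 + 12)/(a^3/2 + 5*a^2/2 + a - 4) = (a^3 - 10*a^2 + 13*a + 24)/(a^3 + 5*a^2 + 2*a - 8)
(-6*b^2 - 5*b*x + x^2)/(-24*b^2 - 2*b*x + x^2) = (b + x)/(4*b + x)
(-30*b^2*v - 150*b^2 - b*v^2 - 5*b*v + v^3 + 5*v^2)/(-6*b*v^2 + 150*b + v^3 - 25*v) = (5*b + v)/(v - 5)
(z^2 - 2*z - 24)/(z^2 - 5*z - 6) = (z + 4)/(z + 1)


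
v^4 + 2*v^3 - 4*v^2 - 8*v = v*(v - 2)*(v + 2)^2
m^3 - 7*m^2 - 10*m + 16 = (m - 8)*(m - 1)*(m + 2)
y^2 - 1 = (y - 1)*(y + 1)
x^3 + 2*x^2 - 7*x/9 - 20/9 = (x - 1)*(x + 4/3)*(x + 5/3)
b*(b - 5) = b^2 - 5*b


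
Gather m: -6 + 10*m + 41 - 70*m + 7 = 42 - 60*m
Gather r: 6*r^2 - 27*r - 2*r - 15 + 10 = 6*r^2 - 29*r - 5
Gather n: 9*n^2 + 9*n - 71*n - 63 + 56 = 9*n^2 - 62*n - 7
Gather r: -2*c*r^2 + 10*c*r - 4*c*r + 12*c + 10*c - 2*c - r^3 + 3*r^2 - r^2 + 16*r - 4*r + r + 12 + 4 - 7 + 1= 20*c - r^3 + r^2*(2 - 2*c) + r*(6*c + 13) + 10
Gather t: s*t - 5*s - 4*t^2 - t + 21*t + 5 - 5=-5*s - 4*t^2 + t*(s + 20)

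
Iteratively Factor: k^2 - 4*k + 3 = (k - 3)*(k - 1)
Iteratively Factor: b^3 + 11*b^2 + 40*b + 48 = (b + 3)*(b^2 + 8*b + 16) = (b + 3)*(b + 4)*(b + 4)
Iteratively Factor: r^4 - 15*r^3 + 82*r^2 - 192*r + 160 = (r - 2)*(r^3 - 13*r^2 + 56*r - 80) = (r - 5)*(r - 2)*(r^2 - 8*r + 16) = (r - 5)*(r - 4)*(r - 2)*(r - 4)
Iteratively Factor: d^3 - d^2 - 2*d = (d)*(d^2 - d - 2) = d*(d - 2)*(d + 1)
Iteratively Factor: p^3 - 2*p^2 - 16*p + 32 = (p - 2)*(p^2 - 16) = (p - 4)*(p - 2)*(p + 4)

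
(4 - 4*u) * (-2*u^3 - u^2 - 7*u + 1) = 8*u^4 - 4*u^3 + 24*u^2 - 32*u + 4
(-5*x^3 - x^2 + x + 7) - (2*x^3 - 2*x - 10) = -7*x^3 - x^2 + 3*x + 17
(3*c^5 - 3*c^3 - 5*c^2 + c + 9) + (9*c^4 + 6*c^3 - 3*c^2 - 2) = 3*c^5 + 9*c^4 + 3*c^3 - 8*c^2 + c + 7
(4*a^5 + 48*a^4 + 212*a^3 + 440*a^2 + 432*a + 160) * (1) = 4*a^5 + 48*a^4 + 212*a^3 + 440*a^2 + 432*a + 160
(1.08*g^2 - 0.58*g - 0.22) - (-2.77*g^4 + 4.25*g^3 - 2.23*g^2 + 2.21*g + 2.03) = 2.77*g^4 - 4.25*g^3 + 3.31*g^2 - 2.79*g - 2.25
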